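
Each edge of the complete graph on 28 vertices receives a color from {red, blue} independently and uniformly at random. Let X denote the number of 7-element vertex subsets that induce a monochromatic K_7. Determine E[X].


Let X = Σ_S X_S over the C(28, 7) = 1184040 subsets S of size 7, where X_S = 1 if the K_7 on S is monochromatic.
For a fixed S, the K_7 on S has C(7, 2) = 21 edges. P[all 21 edges red] = (1/2)^21, and likewise for blue, so P[monochromatic] = 2·(1/2)^21 = 2^{1 − 21} = 1/1048576.
By linearity: E[X] = C(28, 7) · 2^{1 − 21} = 1184040 · 1/1048576 = 148005/131072.
Numerically: E[X] ≈ 1.1292.

E[X] = C(28,7)·2^(1−C(7,2)) = 148005/131072 ≈ 1.1292.


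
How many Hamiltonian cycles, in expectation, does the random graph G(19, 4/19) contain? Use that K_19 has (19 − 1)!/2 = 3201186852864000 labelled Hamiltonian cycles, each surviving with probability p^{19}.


K_19 has (19 − 1)!/2 = 3201186852864000 labelled Hamiltonian cycles.
For each such Hamiltonian cycle H, let X_H = 1 if all 19 edges of H are present in G. Then P[X_H = 1] = p^{19} = (4/19)^{19} = 274877906944/1978419655660313589123979.
By linearity: E[X] = Σ_H E[X_H] = 3201186852864000 · p^{19} = 3201186852864000 · 274877906944/1978419655660313589123979 = 879935541851906811887616000/1978419655660313589123979.
Numerically: E[X] ≈ 444.77.

E[X] = 3201186852864000 · (4/19)^{19} = 879935541851906811887616000/1978419655660313589123979 ≈ 444.77.


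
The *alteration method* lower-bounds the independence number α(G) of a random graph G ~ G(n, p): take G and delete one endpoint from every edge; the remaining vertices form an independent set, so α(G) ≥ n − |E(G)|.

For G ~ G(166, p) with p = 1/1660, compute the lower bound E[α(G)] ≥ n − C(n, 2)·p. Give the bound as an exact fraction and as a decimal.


E[|E(G)|] = C(166, 2)·p = 13695 · (1/1660) = 33/4.
E[α(G)] ≥ n − E[|E(G)|] = 166 − 33/4 = 631/4.
Numerically: ≈ 157.7500.
(This is only a lower bound; the true E[α(G)] may be larger.)

E[α(G)] ≥ 631/4 ≈ 157.7500.


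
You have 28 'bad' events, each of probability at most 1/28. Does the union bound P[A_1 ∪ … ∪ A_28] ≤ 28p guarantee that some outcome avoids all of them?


Union bound: P[∪_{i=1}^{28} A_i] ≤ Σ_i P[A_i] ≤ 28·p = 28·(1/28) = 1.
Numerically: 1 ≈ 1.0000000.
Is 1 < 1? NO.
Since the bound 1 is ≥ 1, the union bound is uninformative here; it does NOT by itself certify existence.

28·p = 1 ≈ 1.0000000; existence NOT certified by the union bound.


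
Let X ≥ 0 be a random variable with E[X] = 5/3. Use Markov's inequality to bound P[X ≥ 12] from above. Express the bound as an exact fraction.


μ = E[X] = 5/3, a = 12.
Markov: P[X ≥ 12] ≤ μ/a = (5/3)/12 = 5/36.
Numerically: ≈ 0.1389.
(Since a = 12 > μ = 1.6667, the bound 5/36 is < 1 and informative.)

P[X ≥ 12] ≤ 5/36 ≈ 0.1389.


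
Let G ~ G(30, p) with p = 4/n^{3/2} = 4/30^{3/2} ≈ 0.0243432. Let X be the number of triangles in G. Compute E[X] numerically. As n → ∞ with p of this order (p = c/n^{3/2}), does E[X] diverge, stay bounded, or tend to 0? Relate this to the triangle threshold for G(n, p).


Number of potential triangles: C(30, 3) = 4060.
Each occurs with probability p³ ≈ (0.0243432)³ ≈ 1.44256147e-05.
By linearity: E[X] = C(30, 3)·p³ ≈ 4060 · 1.44256147e-05 ≈ 0.058568.
Since α = 3/2 > 1, p = c/n^{3/2} = o(1/n) is below the triangle threshold p ~ 1/n. Asymptotically E[X] ~ (c³/6)·n^{3(1−α)} = (4³/6)·n^{-1.5} → 0, so by Markov's inequality G has no triangles w.h.p.

E[X] ≈ 0.058568; in regime p = Θ(1/n^{3/2}) E[X] tends to 0 (below the triangle threshold p ~ 1/n).


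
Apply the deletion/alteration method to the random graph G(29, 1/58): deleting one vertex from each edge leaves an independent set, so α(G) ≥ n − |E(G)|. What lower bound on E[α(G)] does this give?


E[|E(G)|] = C(29, 2)·p = 406 · (1/58) = 7.
E[α(G)] ≥ n − E[|E(G)|] = 29 − 7 = 22.
Numerically: ≈ 22.00000.
(This is only a lower bound; the true E[α(G)] may be larger.)

E[α(G)] ≥ 22 ≈ 22.00000.


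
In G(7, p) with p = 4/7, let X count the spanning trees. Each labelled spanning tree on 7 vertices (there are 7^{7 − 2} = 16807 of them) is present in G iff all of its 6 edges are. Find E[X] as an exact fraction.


K_7 has 7^{7 − 2} = 16807 labelled spanning trees.
For each such spanning tree H, let X_H = 1 if all 6 edges of H are present in G. Then P[X_H = 1] = p^{6} = (4/7)^{6} = 4096/117649.
By linearity: E[X] = Σ_H E[X_H] = 16807 · p^{6} = 16807 · 4096/117649 = 4096/7.
Numerically: E[X] ≈ 585.

E[X] = 16807 · (4/7)^{6} = 4096/7 ≈ 585.


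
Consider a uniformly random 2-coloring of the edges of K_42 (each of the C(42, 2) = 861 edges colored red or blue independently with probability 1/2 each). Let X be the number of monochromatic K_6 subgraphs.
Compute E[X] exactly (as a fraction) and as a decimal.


Let X = Σ_S X_S over the C(42, 6) = 5245786 subsets S of size 6, where X_S = 1 if the K_6 on S is monochromatic.
For a fixed S, the K_6 on S has C(6, 2) = 15 edges. P[all 15 edges red] = (1/2)^15, and likewise for blue, so P[monochromatic] = 2·(1/2)^15 = 2^{1 − 15} = 1/16384.
By linearity: E[X] = C(42, 6) · 2^{1 − 15} = 5245786 · 1/16384 = 2622893/8192.
Numerically: E[X] ≈ 320.1774.

E[X] = C(42,6)·2^(1−C(6,2)) = 2622893/8192 ≈ 320.1774.


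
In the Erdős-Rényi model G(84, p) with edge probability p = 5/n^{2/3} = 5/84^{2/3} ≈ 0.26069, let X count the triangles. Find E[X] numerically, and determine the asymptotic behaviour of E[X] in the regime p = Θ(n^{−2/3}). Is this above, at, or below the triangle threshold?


Number of potential triangles: C(84, 3) = 95284.
Each occurs with probability p³ ≈ (0.26069)³ ≈ 1.7715420e-02.
By linearity: E[X] = C(84, 3)·p³ ≈ 95284 · 1.7715420e-02 ≈ 1687.99603.
Since α = 2/3 < 1, p = c/n^{2/3} ≫ 1/n is above the triangle threshold p ~ 1/n. Asymptotically E[X] ~ (c³/6)·n^{3(1−α)} = (5³/6)·n^{1} → ∞; triangles are abundant w.h.p.

E[X] ≈ 1687.99603; in regime p = Θ(1/n^{2/3}) E[X] diverges (above the triangle threshold p ~ 1/n).


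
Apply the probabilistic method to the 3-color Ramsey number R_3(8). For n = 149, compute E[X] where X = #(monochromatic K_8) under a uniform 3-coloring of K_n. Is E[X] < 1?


E[X] = C(149, 8) · 3^{1 − 28} = 4976826800946 · 3^{−27} = 4976826800946/7625597484987.
As a reduced fraction: E[X] = 1658942266982/2541865828329 ≈ 0.653.
Is E[X] < 1? YES.
Since E[X] < 1, there exists a 3-coloring of K_{149} with no monochromatic K_8; hence R_3(8) > 149.

E[X] = 1658942266982/2541865828329 ≈ 0.653; E[X] < 1, so R_3(8) > 149.


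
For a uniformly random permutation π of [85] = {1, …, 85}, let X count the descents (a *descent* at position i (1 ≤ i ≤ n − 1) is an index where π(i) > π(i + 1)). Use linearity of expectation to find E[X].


Write X = Σ X_I over i = 1, …, 84, with X_I the indicator of one descent.
There are 84 indicators.
For each fixed i, the pair (π(i), π(i+1)) is a uniformly random ordered pair of distinct values from {1, …, 85}; by symmetry P[π(i) > π(i+1)] = 1/2.
By linearity: E[X] = 84 · (1/2) = (85 − 1) · (1/2) = 42 ≈ 42.00000.

E[X] = 42 = 42.00000.


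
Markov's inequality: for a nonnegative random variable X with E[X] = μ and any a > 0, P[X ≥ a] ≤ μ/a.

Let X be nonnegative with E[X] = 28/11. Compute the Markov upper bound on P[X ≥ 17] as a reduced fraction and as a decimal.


μ = E[X] = 28/11, a = 17.
Markov: P[X ≥ 17] ≤ μ/a = (28/11)/17 = 28/187.
Numerically: ≈ 0.14973.
(Since a = 17 > μ = 2.54545, the bound 28/187 is < 1 and informative.)

P[X ≥ 17] ≤ 28/187 ≈ 0.14973.


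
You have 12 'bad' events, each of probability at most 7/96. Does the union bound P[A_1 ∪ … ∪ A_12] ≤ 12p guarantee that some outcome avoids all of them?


Union bound: P[∪_{i=1}^{12} A_i] ≤ Σ_i P[A_i] ≤ 12·p = 12·(7/96) = 7/8.
Numerically: 7/8 ≈ 0.875000.
Is 7/8 < 1? YES.
Since P[∪ A_i] ≤ 7/8 < 1, the complement has P[∩ A_i^c] ≥ 1 − 7/8 = 1/8 > 0, so some outcome avoids every A_i.

12·p = 7/8 ≈ 0.875000; existence CERTIFIED by the union bound.


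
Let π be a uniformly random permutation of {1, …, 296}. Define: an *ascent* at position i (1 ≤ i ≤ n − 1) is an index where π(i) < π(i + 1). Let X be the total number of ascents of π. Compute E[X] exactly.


Write X = Σ X_I over i = 1, …, 295, with X_I the indicator of one ascent.
There are 295 indicators.
For each fixed i, the pair (π(i), π(i+1)) is a uniformly random ordered pair of distinct values from {1, …, 296}; by symmetry P[π(i) < π(i+1)] = 1/2.
By linearity: E[X] = 295 · (1/2) = (296 − 1) · (1/2) = 295/2 ≈ 147.500.

E[X] = 295/2 = 147.500.


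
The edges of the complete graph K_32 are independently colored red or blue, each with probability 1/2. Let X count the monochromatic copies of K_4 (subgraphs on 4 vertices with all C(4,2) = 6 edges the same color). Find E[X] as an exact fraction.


Let X = Σ_S X_S over the C(32, 4) = 35960 subsets S of size 4, where X_S = 1 if the K_4 on S is monochromatic.
For a fixed S, the K_4 on S has C(4, 2) = 6 edges. P[all 6 edges red] = (1/2)^6, and likewise for blue, so P[monochromatic] = 2·(1/2)^6 = 2^{1 − 6} = 1/32.
By linearity of expectation: E[X] = C(32, 4) · 2^{1 − 6} = 35960 · 1/32 = 4495/4.
Numerically: E[X] ≈ 1123.750.

E[X] = C(32,4)·2^(1−C(4,2)) = 4495/4 ≈ 1123.750.


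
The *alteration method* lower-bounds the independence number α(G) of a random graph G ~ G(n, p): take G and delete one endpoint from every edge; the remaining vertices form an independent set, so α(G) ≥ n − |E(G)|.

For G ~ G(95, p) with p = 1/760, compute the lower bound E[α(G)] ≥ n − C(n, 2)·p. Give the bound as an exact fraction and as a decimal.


E[|E(G)|] = C(95, 2)·p = 4465 · (1/760) = 47/8.
E[α(G)] ≥ n − E[|E(G)|] = 95 − 47/8 = 713/8.
Numerically: ≈ 89.125.
(This is only a lower bound; the true E[α(G)] may be larger.)

E[α(G)] ≥ 713/8 ≈ 89.125.


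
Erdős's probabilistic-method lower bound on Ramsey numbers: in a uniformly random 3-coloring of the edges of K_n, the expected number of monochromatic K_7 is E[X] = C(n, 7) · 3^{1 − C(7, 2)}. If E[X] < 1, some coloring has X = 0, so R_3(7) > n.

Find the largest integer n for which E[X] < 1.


We need C(n, 7) · 3^{1 − 21} < 1, i.e. C(n, 7) < 3^{21 − 1} = 3486784401.
Check values of n near the boundary:
  n = 76: C(76, 7) = 2186189400; 2186189400 < 3486784401? YES
  n = 77: C(77, 7) = 2404808340; 2404808340 < 3486784401? YES
  n = 78: C(78, 7) = 2641902120; 2641902120 < 3486784401? YES
  n = 79: C(79, 7) = 2898753715; 2898753715 < 3486784401? YES
  n = 80: C(80, 7) = 3176716400; 3176716400 < 3486784401? YES
  n = 81: C(81, 7) = 3477216600; 3477216600 < 3486784401? YES
  n = 82: C(82, 7) = 3801756816; 3801756816 < 3486784401? NO
  n = 83: C(83, 7) = 4151918628; 4151918628 < 3486784401? NO
  n = 84: C(84, 7) = 4529365776; 4529365776 < 3486784401? NO
The largest n with C(n, 7) < 3486784401 is n = 81 (where E[X] = 42928600/43046721 ≈ 0.9973). Hence R_3(7) > 81, i.e. R_3(7) ≥ 82.

Largest n = 81; hence R_3(7) > 81.


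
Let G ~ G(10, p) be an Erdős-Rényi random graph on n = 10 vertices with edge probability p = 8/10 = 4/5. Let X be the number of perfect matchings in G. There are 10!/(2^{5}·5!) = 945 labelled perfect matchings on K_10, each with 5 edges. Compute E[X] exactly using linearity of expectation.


K_10 has 10!/(2^{5}·5!) = 945 labelled perfect matchings.
For each such perfect matching H, let X_H = 1 if all 5 edges of H are present in G. Then P[X_H = 1] = p^{5} = (4/5)^{5} = 1024/3125.
Summing the indicators: E[X] = Σ_H E[X_H] = 945 · p^{5} = 945 · 1024/3125 = 193536/625.
Numerically: E[X] ≈ 309.7.

E[X] = 945 · (4/5)^{5} = 193536/625 ≈ 309.7.


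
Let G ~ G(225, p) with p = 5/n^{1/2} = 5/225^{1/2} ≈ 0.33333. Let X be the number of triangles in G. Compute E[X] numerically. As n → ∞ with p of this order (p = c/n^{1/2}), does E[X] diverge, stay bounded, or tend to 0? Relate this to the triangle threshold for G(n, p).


Number of potential triangles: C(225, 3) = 1873200.
Each occurs with probability p³ ≈ (0.33333)³ ≈ 3.7037037e-02.
By linearity: E[X] = C(225, 3)·p³ ≈ 1873200 · 3.7037037e-02 ≈ 69377.77778.
Since α = 1/2 < 1, p = c/n^{1/2} ≫ 1/n is above the triangle threshold p ~ 1/n. Asymptotically E[X] ~ (c³/6)·n^{3(1−α)} = (5³/6)·n^{1.5} → ∞; triangles are abundant w.h.p.

E[X] ≈ 69377.77778; in regime p = Θ(1/n^{1/2}) E[X] diverges (above the triangle threshold p ~ 1/n).


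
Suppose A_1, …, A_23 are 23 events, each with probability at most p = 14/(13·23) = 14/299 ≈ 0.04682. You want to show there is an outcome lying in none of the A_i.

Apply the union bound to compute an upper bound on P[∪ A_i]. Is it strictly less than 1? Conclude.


Union bound: P[∪_{i=1}^{23} A_i] ≤ Σ_i P[A_i] ≤ 23·p = 23·(14/299) = 14/13.
Numerically: 14/13 ≈ 1.07692.
Is 14/13 < 1? NO.
Since the bound 14/13 is ≥ 1, the union bound is uninformative here; it does NOT by itself certify existence.

23·p = 14/13 ≈ 1.07692; existence NOT certified by the union bound.


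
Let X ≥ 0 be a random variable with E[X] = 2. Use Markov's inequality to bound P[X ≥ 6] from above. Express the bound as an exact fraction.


μ = E[X] = 2, a = 6.
Markov: P[X ≥ 6] ≤ μ/a = (2)/6 = 1/3.
Numerically: ≈ 0.333.
(Since a = 6 > μ = 2.000, the bound 1/3 is < 1 and informative.)

P[X ≥ 6] ≤ 1/3 ≈ 0.333.


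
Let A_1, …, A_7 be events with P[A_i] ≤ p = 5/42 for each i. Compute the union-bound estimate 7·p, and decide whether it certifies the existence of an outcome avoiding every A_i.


Union bound: P[∪_{i=1}^{7} A_i] ≤ Σ_i P[A_i] ≤ 7·p = 7·(5/42) = 5/6.
Numerically: 5/6 ≈ 0.83333.
Is 5/6 < 1? YES.
Since P[∪ A_i] ≤ 5/6 < 1, the complement has P[∩ A_i^c] ≥ 1 − 5/6 = 1/6 > 0, so some outcome avoids every A_i.

7·p = 5/6 ≈ 0.83333; existence CERTIFIED by the union bound.


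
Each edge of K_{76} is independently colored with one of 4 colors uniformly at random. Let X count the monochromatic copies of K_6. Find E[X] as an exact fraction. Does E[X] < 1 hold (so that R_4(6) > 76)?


E[X] = C(76, 6) · 4^{1 − 15} = 218618940 · 4^{−14} = 218618940/268435456.
As a reduced fraction: E[X] = 54654735/67108864 ≈ 0.81442.
Is E[X] < 1? YES.
Since E[X] < 1, there exists a 4-coloring of K_{76} with no monochromatic K_6; hence R_4(6) > 76.

E[X] = 54654735/67108864 ≈ 0.81442; E[X] < 1, so R_4(6) > 76.


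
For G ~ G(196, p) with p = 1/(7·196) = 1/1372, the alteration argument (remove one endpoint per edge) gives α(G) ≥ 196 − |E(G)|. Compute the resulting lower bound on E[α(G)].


E[|E(G)|] = C(196, 2)·p = 19110 · (1/1372) = 195/14.
E[α(G)] ≥ n − E[|E(G)|] = 196 − 195/14 = 2549/14.
Numerically: ≈ 182.071.
(This is only a lower bound; the true E[α(G)] may be larger.)

E[α(G)] ≥ 2549/14 ≈ 182.071.


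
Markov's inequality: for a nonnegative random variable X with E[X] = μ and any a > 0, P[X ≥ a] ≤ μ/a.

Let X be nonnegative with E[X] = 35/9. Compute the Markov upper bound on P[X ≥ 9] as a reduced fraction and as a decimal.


μ = E[X] = 35/9, a = 9.
Markov: P[X ≥ 9] ≤ μ/a = (35/9)/9 = 35/81.
Numerically: ≈ 0.432.
(Since a = 9 > μ = 3.889, the bound 35/81 is < 1 and informative.)

P[X ≥ 9] ≤ 35/81 ≈ 0.432.


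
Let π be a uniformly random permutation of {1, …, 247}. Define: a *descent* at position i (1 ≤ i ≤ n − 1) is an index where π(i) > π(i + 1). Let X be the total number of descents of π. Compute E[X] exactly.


Write X = Σ X_I over i = 1, …, 246, with X_I the indicator of one descent.
There are 246 indicators.
For each fixed i, the pair (π(i), π(i+1)) is a uniformly random ordered pair of distinct values from {1, …, 247}; by symmetry P[π(i) > π(i+1)] = 1/2.
By linearity: E[X] = 246 · (1/2) = (247 − 1) · (1/2) = 123 ≈ 123.0000.

E[X] = 123 = 123.0000.


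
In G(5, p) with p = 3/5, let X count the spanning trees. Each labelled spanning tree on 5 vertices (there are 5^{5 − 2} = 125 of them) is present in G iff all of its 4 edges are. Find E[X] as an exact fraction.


K_5 has 5^{5 − 2} = 125 labelled spanning trees.
For each such spanning tree H, let X_H = 1 if all 4 edges of H are present in G. Then P[X_H = 1] = p^{4} = (3/5)^{4} = 81/625.
By linearity of expectation: E[X] = Σ_H E[X_H] = 125 · p^{4} = 125 · 81/625 = 81/5.
Numerically: E[X] ≈ 16.2.

E[X] = 125 · (3/5)^{4} = 81/5 ≈ 16.2.


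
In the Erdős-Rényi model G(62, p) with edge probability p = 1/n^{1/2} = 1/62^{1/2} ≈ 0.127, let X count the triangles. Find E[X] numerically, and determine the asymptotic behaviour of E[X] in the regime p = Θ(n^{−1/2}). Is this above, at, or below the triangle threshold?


Number of potential triangles: C(62, 3) = 37820.
Each occurs with probability p³ ≈ (0.127)³ ≈ 2.048389e-03.
By linearity: E[X] = C(62, 3)·p³ ≈ 37820 · 2.048389e-03 ≈ 77.4701.
Since α = 1/2 < 1, p = c/n^{1/2} ≫ 1/n is above the triangle threshold p ~ 1/n. Asymptotically E[X] ~ (c³/6)·n^{3(1−α)} = (1³/6)·n^{1.5} → ∞; triangles are abundant w.h.p.

E[X] ≈ 77.4701; in regime p = Θ(1/n^{1/2}) E[X] diverges (above the triangle threshold p ~ 1/n).


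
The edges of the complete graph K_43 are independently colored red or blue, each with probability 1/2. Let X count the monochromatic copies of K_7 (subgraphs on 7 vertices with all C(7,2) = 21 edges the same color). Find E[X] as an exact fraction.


Let X = Σ_S X_S over the C(43, 7) = 32224114 subsets S of size 7, where X_S = 1 if the K_7 on S is monochromatic.
For a fixed S, the K_7 on S has C(7, 2) = 21 edges. P[all 21 edges red] = (1/2)^21, and likewise for blue, so P[monochromatic] = 2·(1/2)^21 = 2^{1 − 21} = 1/1048576.
By linearity of expectation: E[X] = C(43, 7) · 2^{1 − 21} = 32224114 · 1/1048576 = 16112057/524288.
Numerically: E[X] ≈ 30.731310.

E[X] = C(43,7)·2^(1−C(7,2)) = 16112057/524288 ≈ 30.731310.


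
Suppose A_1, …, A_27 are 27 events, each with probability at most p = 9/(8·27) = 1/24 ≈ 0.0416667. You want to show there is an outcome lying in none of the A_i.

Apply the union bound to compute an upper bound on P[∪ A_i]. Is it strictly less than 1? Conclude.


Union bound: P[∪_{i=1}^{27} A_i] ≤ Σ_i P[A_i] ≤ 27·p = 27·(1/24) = 9/8.
Numerically: 9/8 ≈ 1.1250000.
Is 9/8 < 1? NO.
Since the bound 9/8 is ≥ 1, the union bound is uninformative here; it does NOT by itself certify existence.

27·p = 9/8 ≈ 1.1250000; existence NOT certified by the union bound.


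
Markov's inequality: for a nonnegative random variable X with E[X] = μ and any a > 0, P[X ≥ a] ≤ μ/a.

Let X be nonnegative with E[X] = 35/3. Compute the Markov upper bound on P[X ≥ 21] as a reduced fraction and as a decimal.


μ = E[X] = 35/3, a = 21.
Markov: P[X ≥ 21] ≤ μ/a = (35/3)/21 = 5/9.
Numerically: ≈ 0.555556.
(Since a = 21 > μ = 11.666667, the bound 5/9 is < 1 and informative.)

P[X ≥ 21] ≤ 5/9 ≈ 0.555556.


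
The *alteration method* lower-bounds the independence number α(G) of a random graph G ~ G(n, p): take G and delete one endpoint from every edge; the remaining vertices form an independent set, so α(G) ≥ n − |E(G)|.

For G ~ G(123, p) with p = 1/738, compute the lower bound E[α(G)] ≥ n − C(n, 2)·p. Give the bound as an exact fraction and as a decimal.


E[|E(G)|] = C(123, 2)·p = 7503 · (1/738) = 61/6.
E[α(G)] ≥ n − E[|E(G)|] = 123 − 61/6 = 677/6.
Numerically: ≈ 112.83333.
(This is only a lower bound; the true E[α(G)] may be larger.)

E[α(G)] ≥ 677/6 ≈ 112.83333.


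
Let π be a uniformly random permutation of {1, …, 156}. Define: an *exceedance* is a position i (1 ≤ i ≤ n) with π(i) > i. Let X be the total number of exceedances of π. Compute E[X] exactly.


Write X = Σ_{i=1}^{156} X_i, where X_i = 1_{π(i) > i}.
For each fixed i, π(i) is uniform over {1, …, 156} (marginal of a uniform permutation), so P[π(i) > i] = (n − i)/n. Summing: Σ_{i=1}^{156} (n − i)/n = (0 + 1 + … + 155)/156 = 156(156 − 1)/(2·156) = (156 − 1)/2.
Hence E[X] = Σ_{i=1}^{156} (156 − i)/156 = 155/2 ≈ 77.50000.

E[X] = 155/2 = 77.50000.


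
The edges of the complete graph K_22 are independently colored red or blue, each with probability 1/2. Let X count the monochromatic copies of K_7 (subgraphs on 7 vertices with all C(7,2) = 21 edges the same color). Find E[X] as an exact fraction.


Let X = Σ_S X_S over the C(22, 7) = 170544 subsets S of size 7, where X_S = 1 if the K_7 on S is monochromatic.
For a fixed S, the K_7 on S has C(7, 2) = 21 edges. P[all 21 edges red] = (1/2)^21, and likewise for blue, so P[monochromatic] = 2·(1/2)^21 = 2^{1 − 21} = 1/1048576.
By linearity of expectation: E[X] = C(22, 7) · 2^{1 − 21} = 170544 · 1/1048576 = 10659/65536.
Numerically: E[X] ≈ 0.1626.

E[X] = C(22,7)·2^(1−C(7,2)) = 10659/65536 ≈ 0.1626.


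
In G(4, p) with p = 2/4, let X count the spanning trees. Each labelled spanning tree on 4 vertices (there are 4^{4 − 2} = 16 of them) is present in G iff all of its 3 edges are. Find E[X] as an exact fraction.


K_4 has 4^{4 − 2} = 16 labelled spanning trees.
For each such spanning tree H, let X_H = 1 if all 3 edges of H are present in G. Then P[X_H = 1] = p^{3} = (1/2)^{3} = 1/8.
Summing the indicators: E[X] = Σ_H E[X_H] = 16 · p^{3} = 16 · 1/8 = 2.
Numerically: E[X] ≈ 2.

E[X] = 16 · (1/2)^{3} = 2 ≈ 2.


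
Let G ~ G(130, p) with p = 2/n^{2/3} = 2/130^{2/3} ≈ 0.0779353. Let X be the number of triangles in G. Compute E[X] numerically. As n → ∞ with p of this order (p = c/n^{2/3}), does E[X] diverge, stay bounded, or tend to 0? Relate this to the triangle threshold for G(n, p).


Number of potential triangles: C(130, 3) = 357760.
Each occurs with probability p³ ≈ (0.0779353)³ ≈ 4.73372781e-04.
By linearity: E[X] = C(130, 3)·p³ ≈ 357760 · 4.73372781e-04 ≈ 169.353846.
Since α = 2/3 < 1, p = c/n^{2/3} ≫ 1/n is above the triangle threshold p ~ 1/n. Asymptotically E[X] ~ (c³/6)·n^{3(1−α)} = (2³/6)·n^{1} → ∞; triangles are abundant w.h.p.

E[X] ≈ 169.353846; in regime p = Θ(1/n^{2/3}) E[X] diverges (above the triangle threshold p ~ 1/n).


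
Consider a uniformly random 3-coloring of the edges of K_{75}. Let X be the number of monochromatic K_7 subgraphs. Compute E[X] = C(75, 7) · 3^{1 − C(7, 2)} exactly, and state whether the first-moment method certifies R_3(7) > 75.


E[X] = C(75, 7) · 3^{1 − 21} = 1984829850 · 3^{−20} = 1984829850/3486784401.
As a reduced fraction: E[X] = 220536650/387420489 ≈ 0.5692.
Is E[X] < 1? YES.
Since E[X] < 1, there exists a 3-coloring of K_{75} with no monochromatic K_7; hence R_3(7) > 75.

E[X] = 220536650/387420489 ≈ 0.5692; E[X] < 1, so R_3(7) > 75.


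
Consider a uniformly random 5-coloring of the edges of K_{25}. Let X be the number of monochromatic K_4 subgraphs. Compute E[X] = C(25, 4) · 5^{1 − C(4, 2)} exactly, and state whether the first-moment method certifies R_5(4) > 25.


E[X] = C(25, 4) · 5^{1 − 6} = 12650 · 5^{−5} = 12650/3125.
As a reduced fraction: E[X] = 506/125 ≈ 4.0480.
Is E[X] < 1? NO.
Since E[X] ≥ 1, the first-moment bound is inconclusive at n = 25; it does NOT by itself certify R_5(4) > 25.

E[X] = 506/125 ≈ 4.0480; E[X] ≥ 1; first-moment method inconclusive here.


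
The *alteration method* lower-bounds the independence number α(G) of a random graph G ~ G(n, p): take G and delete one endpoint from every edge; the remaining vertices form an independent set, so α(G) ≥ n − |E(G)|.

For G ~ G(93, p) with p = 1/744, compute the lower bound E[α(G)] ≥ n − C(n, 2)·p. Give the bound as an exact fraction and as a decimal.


E[|E(G)|] = C(93, 2)·p = 4278 · (1/744) = 23/4.
E[α(G)] ≥ n − E[|E(G)|] = 93 − 23/4 = 349/4.
Numerically: ≈ 87.250000.
(This is only a lower bound; the true E[α(G)] may be larger.)

E[α(G)] ≥ 349/4 ≈ 87.250000.


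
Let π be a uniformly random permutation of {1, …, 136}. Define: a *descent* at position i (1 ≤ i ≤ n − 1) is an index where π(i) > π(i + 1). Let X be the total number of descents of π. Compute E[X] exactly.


Write X = Σ X_I over i = 1, …, 135, with X_I the indicator of one descent.
There are 135 indicators.
For each fixed i, the pair (π(i), π(i+1)) is a uniformly random ordered pair of distinct values from {1, …, 136}; by symmetry P[π(i) > π(i+1)] = 1/2.
By linearity: E[X] = 135 · (1/2) = (136 − 1) · (1/2) = 135/2 ≈ 67.500000.

E[X] = 135/2 = 67.500000.


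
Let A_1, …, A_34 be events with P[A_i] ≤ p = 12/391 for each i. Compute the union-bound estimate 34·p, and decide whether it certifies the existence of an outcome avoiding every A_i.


Union bound: P[∪_{i=1}^{34} A_i] ≤ Σ_i P[A_i] ≤ 34·p = 34·(12/391) = 24/23.
Numerically: 24/23 ≈ 1.04348.
Is 24/23 < 1? NO.
Since the bound 24/23 is ≥ 1, the union bound is uninformative here; it does NOT by itself certify existence.

34·p = 24/23 ≈ 1.04348; existence NOT certified by the union bound.


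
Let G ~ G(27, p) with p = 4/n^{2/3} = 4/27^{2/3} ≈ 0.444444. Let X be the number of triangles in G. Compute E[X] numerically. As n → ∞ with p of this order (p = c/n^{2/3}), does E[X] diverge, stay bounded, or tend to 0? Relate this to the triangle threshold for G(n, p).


Number of potential triangles: C(27, 3) = 2925.
Each occurs with probability p³ ≈ (0.444444)³ ≈ 8.77914952e-02.
By linearity: E[X] = C(27, 3)·p³ ≈ 2925 · 8.77914952e-02 ≈ 256.790123.
Since α = 2/3 < 1, p = c/n^{2/3} ≫ 1/n is above the triangle threshold p ~ 1/n. Asymptotically E[X] ~ (c³/6)·n^{3(1−α)} = (4³/6)·n^{1} → ∞; triangles are abundant w.h.p.

E[X] ≈ 256.790123; in regime p = Θ(1/n^{2/3}) E[X] diverges (above the triangle threshold p ~ 1/n).


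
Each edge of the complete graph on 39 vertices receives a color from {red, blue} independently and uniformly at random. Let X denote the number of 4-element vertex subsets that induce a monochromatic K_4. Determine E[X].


Let X = Σ_S X_S over the C(39, 4) = 82251 subsets S of size 4, where X_S = 1 if the K_4 on S is monochromatic.
For a fixed S, the K_4 on S has C(4, 2) = 6 edges. P[all 6 edges red] = (1/2)^6, and likewise for blue, so P[monochromatic] = 2·(1/2)^6 = 2^{1 − 6} = 1/32.
Summing: E[X] = C(39, 4) · 2^{1 − 6} = 82251 · 1/32 = 82251/32.
Numerically: E[X] ≈ 2570.34375.

E[X] = C(39,4)·2^(1−C(4,2)) = 82251/32 ≈ 2570.34375.


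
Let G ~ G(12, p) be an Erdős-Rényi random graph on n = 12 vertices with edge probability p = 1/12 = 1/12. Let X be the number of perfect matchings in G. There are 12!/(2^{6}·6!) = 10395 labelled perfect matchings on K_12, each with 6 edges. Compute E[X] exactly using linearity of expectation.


K_12 has 12!/(2^{6}·6!) = 10395 labelled perfect matchings.
For each such perfect matching H, let X_H = 1 if all 6 edges of H are present in G. Then P[X_H = 1] = p^{6} = (1/12)^{6} = 1/2985984.
Summing the indicators: E[X] = Σ_H E[X_H] = 10395 · p^{6} = 10395 · 1/2985984 = 385/110592.
Numerically: E[X] ≈ 0.003481.

E[X] = 10395 · (1/12)^{6} = 385/110592 ≈ 0.003481.


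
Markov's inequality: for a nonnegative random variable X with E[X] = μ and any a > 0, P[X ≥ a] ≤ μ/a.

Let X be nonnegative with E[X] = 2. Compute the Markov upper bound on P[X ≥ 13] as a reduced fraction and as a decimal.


μ = E[X] = 2, a = 13.
Markov: P[X ≥ 13] ≤ μ/a = (2)/13 = 2/13.
Numerically: ≈ 0.153846.
(Since a = 13 > μ = 2.000000, the bound 2/13 is < 1 and informative.)

P[X ≥ 13] ≤ 2/13 ≈ 0.153846.


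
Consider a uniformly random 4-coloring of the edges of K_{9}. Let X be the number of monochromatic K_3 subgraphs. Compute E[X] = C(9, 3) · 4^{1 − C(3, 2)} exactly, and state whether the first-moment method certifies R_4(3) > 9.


E[X] = C(9, 3) · 4^{1 − 3} = 84 · 4^{−2} = 84/16.
As a reduced fraction: E[X] = 21/4 ≈ 5.2500.
Is E[X] < 1? NO.
Since E[X] ≥ 1, the first-moment bound is inconclusive at n = 9; it does NOT by itself certify R_4(3) > 9.

E[X] = 21/4 ≈ 5.2500; E[X] ≥ 1; first-moment method inconclusive here.


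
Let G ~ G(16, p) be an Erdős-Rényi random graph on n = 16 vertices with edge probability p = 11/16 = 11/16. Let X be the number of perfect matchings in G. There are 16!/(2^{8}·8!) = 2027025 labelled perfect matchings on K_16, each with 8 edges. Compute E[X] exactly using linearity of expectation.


K_16 has 16!/(2^{8}·8!) = 2027025 labelled perfect matchings.
For each such perfect matching H, let X_H = 1 if all 8 edges of H are present in G. Then P[X_H = 1] = p^{8} = (11/16)^{8} = 214358881/4294967296.
Summing the indicators: E[X] = Σ_H E[X_H] = 2027025 · p^{8} = 2027025 · 214358881/4294967296 = 434510810759025/4294967296.
Numerically: E[X] ≈ 1.01e+05.

E[X] = 2027025 · (11/16)^{8} = 434510810759025/4294967296 ≈ 1.01e+05.


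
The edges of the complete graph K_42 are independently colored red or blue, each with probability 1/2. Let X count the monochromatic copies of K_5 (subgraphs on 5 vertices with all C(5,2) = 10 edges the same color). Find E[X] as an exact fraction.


Let X = Σ_S X_S over the C(42, 5) = 850668 subsets S of size 5, where X_S = 1 if the K_5 on S is monochromatic.
For a fixed S, the K_5 on S has C(5, 2) = 10 edges. P[all 10 edges red] = (1/2)^10, and likewise for blue, so P[monochromatic] = 2·(1/2)^10 = 2^{1 − 10} = 1/512.
Summing: E[X] = C(42, 5) · 2^{1 − 10} = 850668 · 1/512 = 212667/128.
Numerically: E[X] ≈ 1661.460938.

E[X] = C(42,5)·2^(1−C(5,2)) = 212667/128 ≈ 1661.460938.


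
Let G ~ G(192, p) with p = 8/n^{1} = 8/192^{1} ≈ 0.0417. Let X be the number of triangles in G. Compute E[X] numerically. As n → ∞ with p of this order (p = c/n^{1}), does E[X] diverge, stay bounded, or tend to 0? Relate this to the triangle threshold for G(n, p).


Number of potential triangles: C(192, 3) = 1161280.
Each occurs with probability p³ ≈ (0.0417)³ ≈ 7.23380e-05.
By linearity: E[X] = C(192, 3)·p³ ≈ 1161280 · 7.23380e-05 ≈ 84.005.
Here α = 1, so p = 8/n is exactly at the triangle threshold p ~ 1/n. Asymptotically E[X] → c³/6 = 8³/6 = 256/3 ≈ 85.333, a bounded constant. In this regime the triangle count is asymptotically Poisson(c³/6).

E[X] ≈ 84.005; in regime p = Θ(1/n^{1}) E[X] stays bounded (at the triangle threshold p ~ 1/n).


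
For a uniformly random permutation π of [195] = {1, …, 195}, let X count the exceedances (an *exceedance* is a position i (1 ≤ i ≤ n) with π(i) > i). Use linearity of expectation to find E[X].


Write X = Σ_{i=1}^{195} X_i, where X_i = 1_{π(i) > i}.
For each fixed i, π(i) is uniform over {1, …, 195} (marginal of a uniform permutation), so P[π(i) > i] = (n − i)/n. Summing: Σ_{i=1}^{195} (n − i)/n = (0 + 1 + … + 194)/195 = 195(195 − 1)/(2·195) = (195 − 1)/2.
Hence E[X] = Σ_{i=1}^{195} (195 − i)/195 = 97 ≈ 97.00000.

E[X] = 97 = 97.00000.


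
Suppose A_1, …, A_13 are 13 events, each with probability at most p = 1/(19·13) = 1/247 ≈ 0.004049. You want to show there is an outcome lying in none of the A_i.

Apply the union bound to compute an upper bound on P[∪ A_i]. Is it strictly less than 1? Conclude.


Union bound: P[∪_{i=1}^{13} A_i] ≤ Σ_i P[A_i] ≤ 13·p = 13·(1/247) = 1/19.
Numerically: 1/19 ≈ 0.052632.
Is 1/19 < 1? YES.
Since P[∪ A_i] ≤ 1/19 < 1, the complement has P[∩ A_i^c] ≥ 1 − 1/19 = 18/19 > 0, so some outcome avoids every A_i.

13·p = 1/19 ≈ 0.052632; existence CERTIFIED by the union bound.


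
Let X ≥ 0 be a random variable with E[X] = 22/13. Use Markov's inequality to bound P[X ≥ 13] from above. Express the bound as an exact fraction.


μ = E[X] = 22/13, a = 13.
Markov: P[X ≥ 13] ≤ μ/a = (22/13)/13 = 22/169.
Numerically: ≈ 0.130178.
(Since a = 13 > μ = 1.692308, the bound 22/169 is < 1 and informative.)

P[X ≥ 13] ≤ 22/169 ≈ 0.130178.


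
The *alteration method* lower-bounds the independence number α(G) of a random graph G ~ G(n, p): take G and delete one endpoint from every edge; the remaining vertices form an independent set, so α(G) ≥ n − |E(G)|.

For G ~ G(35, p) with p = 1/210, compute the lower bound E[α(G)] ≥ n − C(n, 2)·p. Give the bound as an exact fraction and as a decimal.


E[|E(G)|] = C(35, 2)·p = 595 · (1/210) = 17/6.
E[α(G)] ≥ n − E[|E(G)|] = 35 − 17/6 = 193/6.
Numerically: ≈ 32.167.
(This is only a lower bound; the true E[α(G)] may be larger.)

E[α(G)] ≥ 193/6 ≈ 32.167.


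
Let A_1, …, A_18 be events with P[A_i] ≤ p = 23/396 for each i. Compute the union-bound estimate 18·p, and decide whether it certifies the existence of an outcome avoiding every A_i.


Union bound: P[∪_{i=1}^{18} A_i] ≤ Σ_i P[A_i] ≤ 18·p = 18·(23/396) = 23/22.
Numerically: 23/22 ≈ 1.045455.
Is 23/22 < 1? NO.
Since the bound 23/22 is ≥ 1, the union bound is uninformative here; it does NOT by itself certify existence.

18·p = 23/22 ≈ 1.045455; existence NOT certified by the union bound.


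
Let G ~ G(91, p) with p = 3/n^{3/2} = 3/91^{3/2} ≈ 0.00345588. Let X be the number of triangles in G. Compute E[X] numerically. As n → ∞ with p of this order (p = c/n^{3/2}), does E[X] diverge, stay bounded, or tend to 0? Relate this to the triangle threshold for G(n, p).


Number of potential triangles: C(91, 3) = 121485.
Each occurs with probability p³ ≈ (0.00345588)³ ≈ 4.12740892e-08.
By linearity: E[X] = C(91, 3)·p³ ≈ 121485 · 4.12740892e-08 ≈ 0.005014.
Since α = 3/2 > 1, p = c/n^{3/2} = o(1/n) is below the triangle threshold p ~ 1/n. Asymptotically E[X] ~ (c³/6)·n^{3(1−α)} = (3³/6)·n^{-1.5} → 0, so by Markov's inequality G has no triangles w.h.p.

E[X] ≈ 0.005014; in regime p = Θ(1/n^{3/2}) E[X] tends to 0 (below the triangle threshold p ~ 1/n).


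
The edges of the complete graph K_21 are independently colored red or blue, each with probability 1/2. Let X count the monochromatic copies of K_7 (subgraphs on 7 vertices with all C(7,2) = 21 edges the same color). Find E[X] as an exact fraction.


Let X = Σ_S X_S over the C(21, 7) = 116280 subsets S of size 7, where X_S = 1 if the K_7 on S is monochromatic.
For a fixed S, the K_7 on S has C(7, 2) = 21 edges. P[all 21 edges red] = (1/2)^21, and likewise for blue, so P[monochromatic] = 2·(1/2)^21 = 2^{1 − 21} = 1/1048576.
Summing: E[X] = C(21, 7) · 2^{1 − 21} = 116280 · 1/1048576 = 14535/131072.
Numerically: E[X] ≈ 0.1109.

E[X] = C(21,7)·2^(1−C(7,2)) = 14535/131072 ≈ 0.1109.


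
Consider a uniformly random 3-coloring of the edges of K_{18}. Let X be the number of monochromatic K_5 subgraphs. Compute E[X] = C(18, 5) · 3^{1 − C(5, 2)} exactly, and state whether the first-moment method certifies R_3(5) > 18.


E[X] = C(18, 5) · 3^{1 − 10} = 8568 · 3^{−9} = 8568/19683.
As a reduced fraction: E[X] = 952/2187 ≈ 0.435299.
Is E[X] < 1? YES.
Since E[X] < 1, there exists a 3-coloring of K_{18} with no monochromatic K_5; hence R_3(5) > 18.

E[X] = 952/2187 ≈ 0.435299; E[X] < 1, so R_3(5) > 18.


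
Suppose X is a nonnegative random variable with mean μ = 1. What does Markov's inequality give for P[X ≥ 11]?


μ = E[X] = 1, a = 11.
Markov: P[X ≥ 11] ≤ μ/a = (1)/11 = 1/11.
Numerically: ≈ 0.091.
(Since a = 11 > μ = 1.000, the bound 1/11 is < 1 and informative.)

P[X ≥ 11] ≤ 1/11 ≈ 0.091.


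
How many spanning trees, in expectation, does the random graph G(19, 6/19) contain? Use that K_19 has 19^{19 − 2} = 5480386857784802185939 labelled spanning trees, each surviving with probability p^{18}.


K_19 has 19^{19 − 2} = 5480386857784802185939 labelled spanning trees.
For each such spanning tree H, let X_H = 1 if all 18 edges of H are present in G. Then P[X_H = 1] = p^{18} = (6/19)^{18} = 101559956668416/104127350297911241532841.
Summing the indicators: E[X] = Σ_H E[X_H] = 5480386857784802185939 · p^{18} = 5480386857784802185939 · 101559956668416/104127350297911241532841 = 101559956668416/19.
Numerically: E[X] ≈ 5.34526e+12.

E[X] = 5480386857784802185939 · (6/19)^{18} = 101559956668416/19 ≈ 5.34526e+12.


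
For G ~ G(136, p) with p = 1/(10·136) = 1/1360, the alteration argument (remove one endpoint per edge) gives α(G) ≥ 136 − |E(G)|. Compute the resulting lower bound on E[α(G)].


E[|E(G)|] = C(136, 2)·p = 9180 · (1/1360) = 27/4.
E[α(G)] ≥ n − E[|E(G)|] = 136 − 27/4 = 517/4.
Numerically: ≈ 129.25000.
(This is only a lower bound; the true E[α(G)] may be larger.)

E[α(G)] ≥ 517/4 ≈ 129.25000.


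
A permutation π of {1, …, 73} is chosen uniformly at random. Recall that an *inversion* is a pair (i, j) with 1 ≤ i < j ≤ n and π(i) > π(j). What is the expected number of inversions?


Write X = Σ X_I over the C(73, 2) = 2628 pairs i < j, with X_I the indicator of one inversion.
There are 2628 indicators.
For each fixed pair i < j, the values π(i) and π(j) are two distinct elements of {1, …, 73} in uniformly random order; by symmetry P[π(i) > π(j)] = 1/2.
By linearity: E[X] = 2628 · (1/2) = C(73, 2) · (1/2) = 2628/2 = 1314 ≈ 1314.00000.

E[X] = 1314 = 1314.00000.


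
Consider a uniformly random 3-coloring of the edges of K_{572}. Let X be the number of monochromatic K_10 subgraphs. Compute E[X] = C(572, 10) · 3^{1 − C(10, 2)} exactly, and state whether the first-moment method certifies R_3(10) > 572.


E[X] = C(572, 10) · 3^{1 − 45} = 954640815642161682606 · 3^{−44} = 954640815642161682606/984770902183611232881.
As a reduced fraction: E[X] = 106071201738017964734/109418989131512359209 ≈ 0.969.
Is E[X] < 1? YES.
Since E[X] < 1, there exists a 3-coloring of K_{572} with no monochromatic K_10; hence R_3(10) > 572.

E[X] = 106071201738017964734/109418989131512359209 ≈ 0.969; E[X] < 1, so R_3(10) > 572.


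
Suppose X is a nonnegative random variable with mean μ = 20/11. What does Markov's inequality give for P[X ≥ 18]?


μ = E[X] = 20/11, a = 18.
Markov: P[X ≥ 18] ≤ μ/a = (20/11)/18 = 10/99.
Numerically: ≈ 0.1010.
(Since a = 18 > μ = 1.8182, the bound 10/99 is < 1 and informative.)

P[X ≥ 18] ≤ 10/99 ≈ 0.1010.


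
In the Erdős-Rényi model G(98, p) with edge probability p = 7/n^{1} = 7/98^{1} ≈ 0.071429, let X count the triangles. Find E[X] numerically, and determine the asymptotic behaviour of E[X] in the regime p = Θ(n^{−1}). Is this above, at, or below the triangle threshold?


Number of potential triangles: C(98, 3) = 152096.
Each occurs with probability p³ ≈ (0.071429)³ ≈ 3.6443149e-04.
By linearity: E[X] = C(98, 3)·p³ ≈ 152096 · 3.6443149e-04 ≈ 55.42857.
Here α = 1, so p = 7/n is exactly at the triangle threshold p ~ 1/n. Asymptotically E[X] → c³/6 = 7³/6 = 343/6 ≈ 57.16667, a bounded constant. In this regime the triangle count is asymptotically Poisson(c³/6).

E[X] ≈ 55.42857; in regime p = Θ(1/n^{1}) E[X] stays bounded (at the triangle threshold p ~ 1/n).


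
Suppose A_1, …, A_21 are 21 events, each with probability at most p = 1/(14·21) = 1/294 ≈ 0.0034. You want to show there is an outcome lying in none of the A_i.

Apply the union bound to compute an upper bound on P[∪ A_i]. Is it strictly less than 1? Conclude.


Union bound: P[∪_{i=1}^{21} A_i] ≤ Σ_i P[A_i] ≤ 21·p = 21·(1/294) = 1/14.
Numerically: 1/14 ≈ 0.0714.
Is 1/14 < 1? YES.
Since P[∪ A_i] ≤ 1/14 < 1, the complement has P[∩ A_i^c] ≥ 1 − 1/14 = 13/14 > 0, so some outcome avoids every A_i.

21·p = 1/14 ≈ 0.0714; existence CERTIFIED by the union bound.


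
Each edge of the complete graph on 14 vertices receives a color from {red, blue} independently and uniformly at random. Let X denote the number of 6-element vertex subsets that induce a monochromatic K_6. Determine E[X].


Let X = Σ_S X_S over the C(14, 6) = 3003 subsets S of size 6, where X_S = 1 if the K_6 on S is monochromatic.
For a fixed S, the K_6 on S has C(6, 2) = 15 edges. P[all 15 edges red] = (1/2)^15, and likewise for blue, so P[monochromatic] = 2·(1/2)^15 = 2^{1 − 15} = 1/16384.
By linearity of expectation: E[X] = C(14, 6) · 2^{1 − 15} = 3003 · 1/16384 = 3003/16384.
Numerically: E[X] ≈ 0.183289.

E[X] = C(14,6)·2^(1−C(6,2)) = 3003/16384 ≈ 0.183289.
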